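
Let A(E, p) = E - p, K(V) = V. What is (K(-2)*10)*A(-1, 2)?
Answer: 60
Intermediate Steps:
(K(-2)*10)*A(-1, 2) = (-2*10)*(-1 - 1*2) = -20*(-1 - 2) = -20*(-3) = 60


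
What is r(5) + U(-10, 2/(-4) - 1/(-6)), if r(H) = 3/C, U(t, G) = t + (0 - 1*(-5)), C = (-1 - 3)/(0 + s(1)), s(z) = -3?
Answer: -11/4 ≈ -2.7500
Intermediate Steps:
C = 4/3 (C = (-1 - 3)/(0 - 3) = -4/(-3) = -4*(-⅓) = 4/3 ≈ 1.3333)
U(t, G) = 5 + t (U(t, G) = t + (0 + 5) = t + 5 = 5 + t)
r(H) = 9/4 (r(H) = 3/(4/3) = 3*(¾) = 9/4)
r(5) + U(-10, 2/(-4) - 1/(-6)) = 9/4 + (5 - 10) = 9/4 - 5 = -11/4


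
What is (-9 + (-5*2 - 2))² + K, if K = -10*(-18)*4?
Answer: 1161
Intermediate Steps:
K = 720 (K = 180*4 = 720)
(-9 + (-5*2 - 2))² + K = (-9 + (-5*2 - 2))² + 720 = (-9 + (-10 - 2))² + 720 = (-9 - 12)² + 720 = (-21)² + 720 = 441 + 720 = 1161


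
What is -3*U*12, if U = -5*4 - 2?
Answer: 792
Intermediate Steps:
U = -22 (U = -20 - 2 = -22)
-3*U*12 = -3*(-22)*12 = 66*12 = 792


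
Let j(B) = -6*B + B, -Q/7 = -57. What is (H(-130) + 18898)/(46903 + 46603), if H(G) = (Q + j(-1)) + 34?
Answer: 9668/46753 ≈ 0.20679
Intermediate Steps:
Q = 399 (Q = -7*(-57) = 399)
j(B) = -5*B
H(G) = 438 (H(G) = (399 - 5*(-1)) + 34 = (399 + 5) + 34 = 404 + 34 = 438)
(H(-130) + 18898)/(46903 + 46603) = (438 + 18898)/(46903 + 46603) = 19336/93506 = 19336*(1/93506) = 9668/46753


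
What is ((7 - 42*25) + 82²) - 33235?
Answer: -27554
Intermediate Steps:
((7 - 42*25) + 82²) - 33235 = ((7 - 1050) + 6724) - 33235 = (-1043 + 6724) - 33235 = 5681 - 33235 = -27554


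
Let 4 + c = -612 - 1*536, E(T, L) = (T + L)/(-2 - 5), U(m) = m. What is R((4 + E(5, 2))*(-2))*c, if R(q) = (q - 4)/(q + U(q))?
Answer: -960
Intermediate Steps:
E(T, L) = -L/7 - T/7 (E(T, L) = (L + T)/(-7) = (L + T)*(-⅐) = -L/7 - T/7)
R(q) = (-4 + q)/(2*q) (R(q) = (q - 4)/(q + q) = (-4 + q)/((2*q)) = (-4 + q)*(1/(2*q)) = (-4 + q)/(2*q))
c = -1152 (c = -4 + (-612 - 1*536) = -4 + (-612 - 536) = -4 - 1148 = -1152)
R((4 + E(5, 2))*(-2))*c = ((-4 + (4 + (-⅐*2 - ⅐*5))*(-2))/(2*(((4 + (-⅐*2 - ⅐*5))*(-2)))))*(-1152) = ((-4 + (4 + (-2/7 - 5/7))*(-2))/(2*(((4 + (-2/7 - 5/7))*(-2)))))*(-1152) = ((-4 + (4 - 1)*(-2))/(2*(((4 - 1)*(-2)))))*(-1152) = ((-4 + 3*(-2))/(2*((3*(-2)))))*(-1152) = ((½)*(-4 - 6)/(-6))*(-1152) = ((½)*(-⅙)*(-10))*(-1152) = (⅚)*(-1152) = -960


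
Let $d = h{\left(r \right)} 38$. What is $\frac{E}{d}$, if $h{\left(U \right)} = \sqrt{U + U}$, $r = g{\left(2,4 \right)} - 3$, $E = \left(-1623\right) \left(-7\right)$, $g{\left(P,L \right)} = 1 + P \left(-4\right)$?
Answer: $- \frac{11361 i \sqrt{5}}{380} \approx - 66.853 i$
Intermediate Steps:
$g{\left(P,L \right)} = 1 - 4 P$
$E = 11361$
$r = -10$ ($r = \left(1 - 8\right) - 3 = -7 - 3 = -10$)
$h{\left(U \right)} = \sqrt{2} \sqrt{U}$ ($h{\left(U \right)} = \sqrt{2 U} = \sqrt{2} \sqrt{U}$)
$d = 76 i \sqrt{5}$ ($d = \sqrt{2} \sqrt{-10} \cdot 38 = \sqrt{2} i \sqrt{10} \cdot 38 = 2 i \sqrt{5} \cdot 38 = 76 i \sqrt{5} \approx 169.94 i$)
$\frac{E}{d} = \frac{11361}{76 i \sqrt{5}} = 11361 \left(- \frac{i \sqrt{5}}{380}\right) = - \frac{11361 i \sqrt{5}}{380}$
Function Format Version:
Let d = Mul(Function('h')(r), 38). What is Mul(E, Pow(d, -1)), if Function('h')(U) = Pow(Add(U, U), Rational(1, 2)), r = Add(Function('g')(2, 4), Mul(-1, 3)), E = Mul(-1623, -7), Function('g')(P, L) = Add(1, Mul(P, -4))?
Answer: Mul(Rational(-11361, 380), I, Pow(5, Rational(1, 2))) ≈ Mul(-66.853, I)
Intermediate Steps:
Function('g')(P, L) = Add(1, Mul(-4, P))
E = 11361
r = -10 (r = Add(Add(1, Mul(-4, 2)), Mul(-1, 3)) = Add(Add(1, -8), -3) = Add(-7, -3) = -10)
Function('h')(U) = Mul(Pow(2, Rational(1, 2)), Pow(U, Rational(1, 2))) (Function('h')(U) = Pow(Mul(2, U), Rational(1, 2)) = Mul(Pow(2, Rational(1, 2)), Pow(U, Rational(1, 2))))
d = Mul(76, I, Pow(5, Rational(1, 2))) (d = Mul(Mul(Pow(2, Rational(1, 2)), Pow(-10, Rational(1, 2))), 38) = Mul(Mul(Pow(2, Rational(1, 2)), Mul(I, Pow(10, Rational(1, 2)))), 38) = Mul(Mul(2, I, Pow(5, Rational(1, 2))), 38) = Mul(76, I, Pow(5, Rational(1, 2))) ≈ Mul(169.94, I))
Mul(E, Pow(d, -1)) = Mul(11361, Pow(Mul(76, I, Pow(5, Rational(1, 2))), -1)) = Mul(11361, Mul(Rational(-1, 380), I, Pow(5, Rational(1, 2)))) = Mul(Rational(-11361, 380), I, Pow(5, Rational(1, 2)))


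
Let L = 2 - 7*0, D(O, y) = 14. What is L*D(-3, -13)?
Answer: 28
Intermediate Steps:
L = 2 (L = 2 + 0 = 2)
L*D(-3, -13) = 2*14 = 28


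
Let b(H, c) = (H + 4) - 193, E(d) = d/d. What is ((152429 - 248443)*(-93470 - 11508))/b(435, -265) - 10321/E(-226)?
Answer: 5038409363/123 ≈ 4.0963e+7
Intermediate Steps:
E(d) = 1
b(H, c) = -189 + H (b(H, c) = (4 + H) - 193 = -189 + H)
((152429 - 248443)*(-93470 - 11508))/b(435, -265) - 10321/E(-226) = ((152429 - 248443)*(-93470 - 11508))/(-189 + 435) - 10321/1 = -96014*(-104978)/246 - 10321*1 = 10079357692*(1/246) - 10321 = 5039678846/123 - 10321 = 5038409363/123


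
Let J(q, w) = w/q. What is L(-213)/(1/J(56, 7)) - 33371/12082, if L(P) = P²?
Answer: 273940645/48328 ≈ 5668.4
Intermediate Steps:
L(-213)/(1/J(56, 7)) - 33371/12082 = (-213)²/(1/(7/56)) - 33371/12082 = 45369/(1/(7*(1/56))) - 33371*1/12082 = 45369/(1/(⅛)) - 33371/12082 = 45369/8 - 33371/12082 = 273940645/48328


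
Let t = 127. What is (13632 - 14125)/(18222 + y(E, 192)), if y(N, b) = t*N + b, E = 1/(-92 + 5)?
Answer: -42891/1601891 ≈ -0.026775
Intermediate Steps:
E = -1/87 (E = 1/(-87) = -1/87 ≈ -0.011494)
y(N, b) = b + 127*N (y(N, b) = 127*N + b = b + 127*N)
(13632 - 14125)/(18222 + y(E, 192)) = (13632 - 14125)/(18222 + (192 + 127*(-1/87))) = -493/(18222 + (192 - 127/87)) = -493/(18222 + 16577/87) = -493/1601891/87 = -493*87/1601891 = -42891/1601891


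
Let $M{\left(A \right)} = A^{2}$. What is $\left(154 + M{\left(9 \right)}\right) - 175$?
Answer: $60$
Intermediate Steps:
$\left(154 + M{\left(9 \right)}\right) - 175 = \left(154 + 9^{2}\right) - 175 = \left(154 + 81\right) - 175 = 235 - 175 = 60$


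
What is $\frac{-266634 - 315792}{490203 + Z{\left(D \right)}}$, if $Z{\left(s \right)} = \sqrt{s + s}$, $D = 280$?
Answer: $- \frac{165128382}{138981481} + \frac{9432 \sqrt{35}}{972870367} \approx -1.1881$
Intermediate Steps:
$Z{\left(s \right)} = \sqrt{2} \sqrt{s}$ ($Z{\left(s \right)} = \sqrt{2 s} = \sqrt{2} \sqrt{s}$)
$\frac{-266634 - 315792}{490203 + Z{\left(D \right)}} = \frac{-266634 - 315792}{490203 + \sqrt{2} \sqrt{280}} = - \frac{582426}{490203 + \sqrt{2} \cdot 2 \sqrt{70}} = - \frac{582426}{490203 + 4 \sqrt{35}}$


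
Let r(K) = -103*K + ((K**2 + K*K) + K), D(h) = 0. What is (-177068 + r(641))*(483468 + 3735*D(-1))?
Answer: 280078814016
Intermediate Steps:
r(K) = -102*K + 2*K**2 (r(K) = -103*K + ((K**2 + K**2) + K) = -103*K + (2*K**2 + K) = -103*K + (K + 2*K**2) = -102*K + 2*K**2)
(-177068 + r(641))*(483468 + 3735*D(-1)) = (-177068 + 2*641*(-51 + 641))*(483468 + 3735*0) = (-177068 + 2*641*590)*(483468 + 0) = (-177068 + 756380)*483468 = 579312*483468 = 280078814016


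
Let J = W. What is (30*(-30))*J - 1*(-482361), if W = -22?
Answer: 502161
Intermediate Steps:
J = -22
(30*(-30))*J - 1*(-482361) = (30*(-30))*(-22) - 1*(-482361) = -900*(-22) + 482361 = 19800 + 482361 = 502161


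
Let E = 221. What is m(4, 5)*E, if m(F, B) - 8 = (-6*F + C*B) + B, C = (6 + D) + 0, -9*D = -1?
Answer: 38896/9 ≈ 4321.8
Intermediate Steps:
D = 1/9 (D = -1/9*(-1) = 1/9 ≈ 0.11111)
C = 55/9 (C = (6 + 1/9) + 0 = 55/9 + 0 = 55/9 ≈ 6.1111)
m(F, B) = 8 - 6*F + 64*B/9 (m(F, B) = 8 + ((-6*F + 55*B/9) + B) = 8 + (-6*F + 64*B/9) = 8 - 6*F + 64*B/9)
m(4, 5)*E = (8 - 6*4 + (64/9)*5)*221 = (8 - 24 + 320/9)*221 = (176/9)*221 = 38896/9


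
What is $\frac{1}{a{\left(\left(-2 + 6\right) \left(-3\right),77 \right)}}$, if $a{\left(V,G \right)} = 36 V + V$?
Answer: $- \frac{1}{444} \approx -0.0022523$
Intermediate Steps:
$a{\left(V,G \right)} = 37 V$
$\frac{1}{a{\left(\left(-2 + 6\right) \left(-3\right),77 \right)}} = \frac{1}{37 \left(-2 + 6\right) \left(-3\right)} = \frac{1}{37 \cdot 4 \left(-3\right)} = \frac{1}{37 \left(-12\right)} = \frac{1}{-444} = - \frac{1}{444}$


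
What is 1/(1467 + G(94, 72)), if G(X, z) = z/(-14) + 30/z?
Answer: 84/122831 ≈ 0.00068387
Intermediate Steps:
G(X, z) = 30/z - z/14 (G(X, z) = z*(-1/14) + 30/z = -z/14 + 30/z = 30/z - z/14)
1/(1467 + G(94, 72)) = 1/(1467 + (30/72 - 1/14*72)) = 1/(1467 + (30*(1/72) - 36/7)) = 1/(1467 + (5/12 - 36/7)) = 1/(1467 - 397/84) = 1/(122831/84) = 84/122831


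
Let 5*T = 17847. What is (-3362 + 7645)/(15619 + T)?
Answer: 21415/95942 ≈ 0.22321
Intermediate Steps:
T = 17847/5 (T = (1/5)*17847 = 17847/5 ≈ 3569.4)
(-3362 + 7645)/(15619 + T) = (-3362 + 7645)/(15619 + 17847/5) = 4283/(95942/5) = 4283*(5/95942) = 21415/95942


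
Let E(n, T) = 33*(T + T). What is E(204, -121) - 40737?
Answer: -48723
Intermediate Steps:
E(n, T) = 66*T (E(n, T) = 33*(2*T) = 66*T)
E(204, -121) - 40737 = 66*(-121) - 40737 = -7986 - 40737 = -48723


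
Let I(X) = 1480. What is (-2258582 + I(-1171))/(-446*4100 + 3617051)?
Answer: -2257102/1788451 ≈ -1.2620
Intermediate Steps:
(-2258582 + I(-1171))/(-446*4100 + 3617051) = (-2258582 + 1480)/(-446*4100 + 3617051) = -2257102/(-1828600 + 3617051) = -2257102/1788451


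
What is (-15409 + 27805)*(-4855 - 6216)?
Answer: -137236116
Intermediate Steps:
(-15409 + 27805)*(-4855 - 6216) = 12396*(-11071) = -137236116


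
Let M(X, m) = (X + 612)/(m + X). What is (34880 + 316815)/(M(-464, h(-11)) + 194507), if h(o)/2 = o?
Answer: 85461885/47265127 ≈ 1.8081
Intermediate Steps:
h(o) = 2*o
M(X, m) = (612 + X)/(X + m)
(34880 + 316815)/(M(-464, h(-11)) + 194507) = (34880 + 316815)/((612 - 464)/(-464 + 2*(-11)) + 194507) = 351695/(148/(-464 - 22) + 194507) = 351695/(148/(-486) + 194507) = 351695/(-1/486*148 + 194507) = 351695/(-74/243 + 194507) = 351695/(47265127/243) = 351695*(243/47265127) = 85461885/47265127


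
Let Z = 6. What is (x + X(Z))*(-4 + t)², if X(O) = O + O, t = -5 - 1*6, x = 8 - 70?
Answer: -11250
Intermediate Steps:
x = -62
t = -11 (t = -5 - 6 = -11)
X(O) = 2*O
(x + X(Z))*(-4 + t)² = (-62 + 2*6)*(-4 - 11)² = (-62 + 12)*(-15)² = -50*225 = -11250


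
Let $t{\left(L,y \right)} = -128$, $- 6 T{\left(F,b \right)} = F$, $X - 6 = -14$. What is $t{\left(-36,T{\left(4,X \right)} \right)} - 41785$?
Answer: $-41913$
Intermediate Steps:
$X = -8$ ($X = 6 - 14 = -8$)
$T{\left(F,b \right)} = - \frac{F}{6}$
$t{\left(-36,T{\left(4,X \right)} \right)} - 41785 = -128 - 41785 = -41913$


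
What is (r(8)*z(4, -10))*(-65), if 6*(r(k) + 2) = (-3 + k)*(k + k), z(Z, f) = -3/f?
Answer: -221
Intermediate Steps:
r(k) = -2 + k*(-3 + k)/3 (r(k) = -2 + ((-3 + k)*(k + k))/6 = -2 + ((-3 + k)*(2*k))/6 = -2 + (2*k*(-3 + k))/6 = -2 + k*(-3 + k)/3)
(r(8)*z(4, -10))*(-65) = ((-2 - 1*8 + (1/3)*8**2)*(-3/(-10)))*(-65) = ((-2 - 8 + (1/3)*64)*(-3*(-1/10)))*(-65) = ((-2 - 8 + 64/3)*(3/10))*(-65) = ((34/3)*(3/10))*(-65) = (17/5)*(-65) = -221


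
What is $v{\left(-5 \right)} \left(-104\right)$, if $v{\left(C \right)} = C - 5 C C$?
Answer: $13520$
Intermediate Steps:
$v{\left(C \right)} = C - 5 C^{2}$
$v{\left(-5 \right)} \left(-104\right) = - 5 \left(1 - -25\right) \left(-104\right) = - 5 \left(1 + 25\right) \left(-104\right) = \left(-5\right) 26 \left(-104\right) = \left(-130\right) \left(-104\right) = 13520$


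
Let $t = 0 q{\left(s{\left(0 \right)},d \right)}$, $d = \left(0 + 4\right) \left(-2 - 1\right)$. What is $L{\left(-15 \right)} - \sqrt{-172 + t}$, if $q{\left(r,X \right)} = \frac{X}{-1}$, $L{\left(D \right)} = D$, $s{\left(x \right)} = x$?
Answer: $-15 - 2 i \sqrt{43} \approx -15.0 - 13.115 i$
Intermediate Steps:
$d = -12$ ($d = 4 \left(-3\right) = -12$)
$q{\left(r,X \right)} = - X$ ($q{\left(r,X \right)} = X \left(-1\right) = - X$)
$t = 0$ ($t = 0 \left(\left(-1\right) \left(-12\right)\right) = 0 \cdot 12 = 0$)
$L{\left(-15 \right)} - \sqrt{-172 + t} = -15 - \sqrt{-172 + 0} = -15 - \sqrt{-172} = -15 - 2 i \sqrt{43}$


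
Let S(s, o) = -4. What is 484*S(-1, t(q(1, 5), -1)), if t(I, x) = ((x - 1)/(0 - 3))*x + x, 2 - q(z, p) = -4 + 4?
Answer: -1936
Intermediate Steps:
q(z, p) = 2 (q(z, p) = 2 - (-4 + 4) = 2 - 1*0 = 2 + 0 = 2)
t(I, x) = x + x*(⅓ - x/3) (t(I, x) = ((-1 + x)/(-3))*x + x = ((-1 + x)*(-⅓))*x + x = (⅓ - x/3)*x + x = x*(⅓ - x/3) + x = x + x*(⅓ - x/3))
484*S(-1, t(q(1, 5), -1)) = 484*(-4) = -1936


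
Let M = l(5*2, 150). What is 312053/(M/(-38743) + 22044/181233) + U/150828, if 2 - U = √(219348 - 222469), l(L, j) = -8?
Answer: 27539725962200758109/10752786488364 - I*√3121/150828 ≈ 2.5612e+6 - 0.00037039*I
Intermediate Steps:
M = -8
U = 2 - I*√3121 (U = 2 - √(219348 - 222469) = 2 - √(-3121) = 2 - I*√3121 ≈ 2.0 - 55.866*I)
312053/(M/(-38743) + 22044/181233) + U/150828 = 312053/(-8/(-38743) + 22044/181233) + (2 - I*√3121)/150828 = 312053/(-8*(-1/38743) + 22044*(1/181233)) + (2 - I*√3121)*(1/150828) = 312053/(8/38743 + 7348/60411) + (1/75414 - I*√3121/150828) = 312053/(285166852/2340503373) + (1/75414 - I*√3121/150828) = 312053*(2340503373/285166852) + (1/75414 - I*√3121/150828) = 730361099054769/285166852 + (1/75414 - I*√3121/150828) = 27539725962200758109/10752786488364 - I*√3121/150828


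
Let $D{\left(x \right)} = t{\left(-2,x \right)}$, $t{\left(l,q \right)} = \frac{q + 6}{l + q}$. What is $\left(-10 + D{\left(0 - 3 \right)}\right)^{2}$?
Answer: $\frac{2809}{25} \approx 112.36$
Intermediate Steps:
$t{\left(l,q \right)} = \frac{6 + q}{l + q}$
$D{\left(x \right)} = \frac{6 + x}{-2 + x}$
$\left(-10 + D{\left(0 - 3 \right)}\right)^{2} = \left(-10 + \frac{6 + \left(0 - 3\right)}{-2 + \left(0 - 3\right)}\right)^{2} = \left(-10 + \frac{6 - 3}{-2 - 3}\right)^{2} = \left(-10 + \frac{1}{-5} \cdot 3\right)^{2} = \left(-10 - \frac{3}{5}\right)^{2} = \left(- \frac{53}{5}\right)^{2} = \frac{2809}{25}$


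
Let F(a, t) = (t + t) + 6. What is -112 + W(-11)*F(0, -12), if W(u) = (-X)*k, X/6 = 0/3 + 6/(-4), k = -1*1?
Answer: 50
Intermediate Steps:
k = -1
F(a, t) = 6 + 2*t (F(a, t) = 2*t + 6 = 6 + 2*t)
X = -9 (X = 6*(0/3 + 6/(-4)) = 6*(0*(⅓) + 6*(-¼)) = 6*(0 - 3/2) = 6*(-3/2) = -9)
W(u) = -9 (W(u) = -1*(-9)*(-1) = 9*(-1) = -9)
-112 + W(-11)*F(0, -12) = -112 - 9*(6 + 2*(-12)) = -112 - 9*(6 - 24) = -112 - 9*(-18) = -112 + 162 = 50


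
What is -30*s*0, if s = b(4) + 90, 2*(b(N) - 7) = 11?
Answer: 0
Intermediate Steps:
b(N) = 25/2 (b(N) = 7 + (1/2)*11 = 7 + 11/2 = 25/2)
s = 205/2 (s = 25/2 + 90 = 205/2 ≈ 102.50)
-30*s*0 = -30*205/2*0 = -3075*0 = 0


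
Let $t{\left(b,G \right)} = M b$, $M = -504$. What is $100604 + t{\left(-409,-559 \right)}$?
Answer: $306740$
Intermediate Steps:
$t{\left(b,G \right)} = - 504 b$
$100604 + t{\left(-409,-559 \right)} = 100604 - -206136 = 100604 + 206136 = 306740$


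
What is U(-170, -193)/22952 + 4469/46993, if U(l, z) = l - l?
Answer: 4469/46993 ≈ 0.095099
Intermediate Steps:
U(l, z) = 0
U(-170, -193)/22952 + 4469/46993 = 0/22952 + 4469/46993 = 0*(1/22952) + 4469*(1/46993) = 0 + 4469/46993 = 4469/46993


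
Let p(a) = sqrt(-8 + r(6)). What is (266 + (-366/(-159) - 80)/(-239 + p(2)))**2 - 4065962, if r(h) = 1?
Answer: 6*(-53411334966420*I - 447021247957*sqrt(7))/(2809*(239*sqrt(7) + 28557*I)) ≈ -3.995e+6 + 1.9167*I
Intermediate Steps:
p(a) = I*sqrt(7) (p(a) = sqrt(-8 + 1) = sqrt(-7) = I*sqrt(7))
(266 + (-366/(-159) - 80)/(-239 + p(2)))**2 - 4065962 = (266 + (-366/(-159) - 80)/(-239 + I*sqrt(7)))**2 - 4065962 = (266 + (-366*(-1/159) - 80)/(-239 + I*sqrt(7)))**2 - 4065962 = (266 + (122/53 - 80)/(-239 + I*sqrt(7)))**2 - 4065962 = (266 - 4118/(53*(-239 + I*sqrt(7))))**2 - 4065962 = -4065962 + (266 - 4118/(53*(-239 + I*sqrt(7))))**2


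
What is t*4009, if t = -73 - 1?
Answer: -296666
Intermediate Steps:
t = -74
t*4009 = -74*4009 = -296666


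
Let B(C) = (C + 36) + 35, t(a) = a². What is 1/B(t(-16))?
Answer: 1/327 ≈ 0.0030581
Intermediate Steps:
B(C) = 71 + C (B(C) = (36 + C) + 35 = 71 + C)
1/B(t(-16)) = 1/(71 + (-16)²) = 1/(71 + 256) = 1/327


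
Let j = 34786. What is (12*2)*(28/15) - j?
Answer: -173706/5 ≈ -34741.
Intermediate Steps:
(12*2)*(28/15) - j = (12*2)*(28/15) - 1*34786 = 24*(28*(1/15)) - 34786 = 24*(28/15) - 34786 = 224/5 - 34786 = -173706/5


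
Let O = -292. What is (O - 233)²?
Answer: 275625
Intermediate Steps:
(O - 233)² = (-292 - 233)² = (-525)² = 275625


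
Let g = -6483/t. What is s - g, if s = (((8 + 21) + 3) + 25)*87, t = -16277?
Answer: 80711160/16277 ≈ 4958.6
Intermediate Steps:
s = 4959 (s = ((29 + 3) + 25)*87 = (32 + 25)*87 = 57*87 = 4959)
g = 6483/16277 (g = -6483/(-16277) = -6483*(-1/16277) = 6483/16277 ≈ 0.39829)
s - g = 4959 - 1*6483/16277 = 4959 - 6483/16277 = 80711160/16277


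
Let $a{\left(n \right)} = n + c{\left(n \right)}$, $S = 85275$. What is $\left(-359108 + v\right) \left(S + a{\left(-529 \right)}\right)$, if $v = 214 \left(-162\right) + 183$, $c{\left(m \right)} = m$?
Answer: $-33147221681$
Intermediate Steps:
$a{\left(n \right)} = 2 n$ ($a{\left(n \right)} = n + n = 2 n$)
$v = -34485$ ($v = -34668 + 183 = -34485$)
$\left(-359108 + v\right) \left(S + a{\left(-529 \right)}\right) = \left(-359108 - 34485\right) \left(85275 + 2 \left(-529\right)\right) = - 393593 \left(85275 - 1058\right) = \left(-393593\right) 84217 = -33147221681$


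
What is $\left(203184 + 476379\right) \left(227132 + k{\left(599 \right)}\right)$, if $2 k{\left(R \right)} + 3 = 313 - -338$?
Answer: $154570681728$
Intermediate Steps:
$k{\left(R \right)} = 324$ ($k{\left(R \right)} = - \frac{3}{2} + \frac{313 - -338}{2} = - \frac{3}{2} + \frac{313 + 338}{2} = - \frac{3}{2} + \frac{1}{2} \cdot 651 = - \frac{3}{2} + \frac{651}{2} = 324$)
$\left(203184 + 476379\right) \left(227132 + k{\left(599 \right)}\right) = \left(203184 + 476379\right) \left(227132 + 324\right) = 679563 \cdot 227456 = 154570681728$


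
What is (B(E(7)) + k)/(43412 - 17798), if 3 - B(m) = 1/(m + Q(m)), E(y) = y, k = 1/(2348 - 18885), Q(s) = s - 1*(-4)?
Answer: 876443/7624416924 ≈ 0.00011495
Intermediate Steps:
Q(s) = 4 + s (Q(s) = s + 4 = 4 + s)
k = -1/16537 (k = 1/(-16537) = -1/16537 ≈ -6.0470e-5)
B(m) = 3 - 1/(4 + 2*m) (B(m) = 3 - 1/(m + (4 + m)) = 3 - 1/(4 + 2*m))
(B(E(7)) + k)/(43412 - 17798) = ((11 + 6*7)/(2*(2 + 7)) - 1/16537)/(43412 - 17798) = ((1/2)*(11 + 42)/9 - 1/16537)/25614 = ((1/2)*(1/9)*53 - 1/16537)*(1/25614) = (53/18 - 1/16537)*(1/25614) = (876443/297666)*(1/25614) = 876443/7624416924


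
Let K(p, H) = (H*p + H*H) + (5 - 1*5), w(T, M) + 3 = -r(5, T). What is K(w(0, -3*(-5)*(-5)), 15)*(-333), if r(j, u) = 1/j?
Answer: -58941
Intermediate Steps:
w(T, M) = -16/5 (w(T, M) = -3 - 1/5 = -3 - 1*⅕ = -3 - ⅕ = -16/5)
K(p, H) = H² + H*p (K(p, H) = (H*p + H²) + (5 - 5) = (H² + H*p) + 0 = H² + H*p)
K(w(0, -3*(-5)*(-5)), 15)*(-333) = (15*(15 - 16/5))*(-333) = (15*(59/5))*(-333) = 177*(-333) = -58941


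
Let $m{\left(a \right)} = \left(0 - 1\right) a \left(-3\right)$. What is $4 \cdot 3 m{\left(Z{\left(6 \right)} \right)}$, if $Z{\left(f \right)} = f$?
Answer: $216$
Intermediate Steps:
$m{\left(a \right)} = 3 a$ ($m{\left(a \right)} = - a \left(-3\right) = 3 a$)
$4 \cdot 3 m{\left(Z{\left(6 \right)} \right)} = 4 \cdot 3 \cdot 3 \cdot 6 = 12 \cdot 18 = 216$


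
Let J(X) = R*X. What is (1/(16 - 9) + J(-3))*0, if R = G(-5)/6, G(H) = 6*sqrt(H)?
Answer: 0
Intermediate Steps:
R = I*sqrt(5) (R = (6*sqrt(-5))/6 = (6*(I*sqrt(5)))*(1/6) = (6*I*sqrt(5))*(1/6) = I*sqrt(5) ≈ 2.2361*I)
J(X) = I*X*sqrt(5) (J(X) = (I*sqrt(5))*X = I*X*sqrt(5))
(1/(16 - 9) + J(-3))*0 = (1/(16 - 9) + I*(-3)*sqrt(5))*0 = (1/7 - 3*I*sqrt(5))*0 = 0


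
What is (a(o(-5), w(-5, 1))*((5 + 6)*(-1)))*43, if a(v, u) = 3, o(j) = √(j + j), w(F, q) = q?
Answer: -1419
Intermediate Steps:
o(j) = √2*√j (o(j) = √(2*j) = √2*√j)
(a(o(-5), w(-5, 1))*((5 + 6)*(-1)))*43 = (3*((5 + 6)*(-1)))*43 = (3*(11*(-1)))*43 = (3*(-11))*43 = -33*43 = -1419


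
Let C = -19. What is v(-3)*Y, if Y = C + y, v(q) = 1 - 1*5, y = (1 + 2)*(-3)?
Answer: 112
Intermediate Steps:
y = -9 (y = 3*(-3) = -9)
v(q) = -4 (v(q) = 1 - 5 = -4)
Y = -28 (Y = -19 - 9 = -28)
v(-3)*Y = -4*(-28) = 112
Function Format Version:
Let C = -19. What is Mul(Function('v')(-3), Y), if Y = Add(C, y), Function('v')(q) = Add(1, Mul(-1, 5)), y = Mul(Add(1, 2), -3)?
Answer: 112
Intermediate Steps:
y = -9 (y = Mul(3, -3) = -9)
Function('v')(q) = -4 (Function('v')(q) = Add(1, -5) = -4)
Y = -28 (Y = Add(-19, -9) = -28)
Mul(Function('v')(-3), Y) = Mul(-4, -28) = 112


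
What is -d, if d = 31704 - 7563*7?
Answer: 21237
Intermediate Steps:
d = -21237 (d = 31704 - 1*52941 = 31704 - 52941 = -21237)
-d = -1*(-21237) = 21237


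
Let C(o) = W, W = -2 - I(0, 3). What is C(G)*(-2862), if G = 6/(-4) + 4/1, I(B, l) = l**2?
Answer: 31482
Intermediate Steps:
W = -11 (W = -2 - 1*3**2 = -2 - 1*9 = -2 - 9 = -11)
G = 5/2 (G = 6*(-1/4) + 4*1 = -3/2 + 4 = 5/2 ≈ 2.5000)
C(o) = -11
C(G)*(-2862) = -11*(-2862) = 31482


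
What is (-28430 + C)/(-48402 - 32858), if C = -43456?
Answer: 35943/40630 ≈ 0.88464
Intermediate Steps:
(-28430 + C)/(-48402 - 32858) = (-28430 - 43456)/(-48402 - 32858) = -71886/(-81260) = -71886*(-1/81260) = 35943/40630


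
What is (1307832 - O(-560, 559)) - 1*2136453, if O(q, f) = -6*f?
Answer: -825267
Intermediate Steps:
(1307832 - O(-560, 559)) - 1*2136453 = (1307832 - (-6)*559) - 1*2136453 = (1307832 - 1*(-3354)) - 2136453 = (1307832 + 3354) - 2136453 = 1311186 - 2136453 = -825267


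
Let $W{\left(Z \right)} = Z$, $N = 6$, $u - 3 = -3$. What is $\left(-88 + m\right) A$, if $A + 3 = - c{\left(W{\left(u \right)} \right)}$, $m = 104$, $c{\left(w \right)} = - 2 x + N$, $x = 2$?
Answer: $-80$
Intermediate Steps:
$u = 0$ ($u = 3 - 3 = 0$)
$c{\left(w \right)} = 2$ ($c{\left(w \right)} = \left(-2\right) 2 + 6 = -4 + 6 = 2$)
$A = -5$ ($A = -3 - 2 = -5$)
$\left(-88 + m\right) A = \left(-88 + 104\right) \left(-5\right) = 16 \left(-5\right) = -80$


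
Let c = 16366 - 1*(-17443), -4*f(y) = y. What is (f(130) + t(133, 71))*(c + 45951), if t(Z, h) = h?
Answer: 3070760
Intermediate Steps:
f(y) = -y/4
c = 33809 (c = 16366 + 17443 = 33809)
(f(130) + t(133, 71))*(c + 45951) = (-¼*130 + 71)*(33809 + 45951) = (-65/2 + 71)*79760 = (77/2)*79760 = 3070760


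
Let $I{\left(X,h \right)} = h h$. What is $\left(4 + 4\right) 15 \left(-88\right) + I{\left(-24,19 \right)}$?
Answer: $-10199$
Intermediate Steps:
$I{\left(X,h \right)} = h^{2}$
$\left(4 + 4\right) 15 \left(-88\right) + I{\left(-24,19 \right)} = \left(4 + 4\right) 15 \left(-88\right) + 19^{2} = 8 \cdot 15 \left(-88\right) + 361 = 120 \left(-88\right) + 361 = -10560 + 361 = -10199$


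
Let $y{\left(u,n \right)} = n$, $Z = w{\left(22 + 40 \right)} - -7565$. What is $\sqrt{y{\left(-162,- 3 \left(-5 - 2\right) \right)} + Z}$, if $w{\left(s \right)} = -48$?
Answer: $\sqrt{7538} \approx 86.822$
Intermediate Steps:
$Z = 7517$ ($Z = -48 - -7565 = -48 + 7565 = 7517$)
$\sqrt{y{\left(-162,- 3 \left(-5 - 2\right) \right)} + Z} = \sqrt{- 3 \left(-5 - 2\right) + 7517} = \sqrt{\left(-3\right) \left(-7\right) + 7517} = \sqrt{21 + 7517} = \sqrt{7538}$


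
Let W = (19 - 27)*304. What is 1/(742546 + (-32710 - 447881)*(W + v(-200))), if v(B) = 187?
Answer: 1/1079669341 ≈ 9.2621e-10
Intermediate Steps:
W = -2432 (W = -8*304 = -2432)
1/(742546 + (-32710 - 447881)*(W + v(-200))) = 1/(742546 + (-32710 - 447881)*(-2432 + 187)) = 1/(742546 - 480591*(-2245)) = 1/(742546 + 1078926795) = 1/1079669341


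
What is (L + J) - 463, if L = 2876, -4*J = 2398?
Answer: 3627/2 ≈ 1813.5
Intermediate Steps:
J = -1199/2 (J = -¼*2398 = -1199/2 ≈ -599.50)
(L + J) - 463 = (2876 - 1199/2) - 463 = 4553/2 - 463 = 3627/2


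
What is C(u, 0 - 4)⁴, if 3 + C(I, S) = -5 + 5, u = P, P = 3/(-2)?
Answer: 81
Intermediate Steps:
P = -3/2 (P = 3*(-½) = -3/2 ≈ -1.5000)
u = -3/2 ≈ -1.5000
C(I, S) = -3 (C(I, S) = -3 + (-5 + 5) = -3 + 0 = -3)
C(u, 0 - 4)⁴ = (-3)⁴ = 81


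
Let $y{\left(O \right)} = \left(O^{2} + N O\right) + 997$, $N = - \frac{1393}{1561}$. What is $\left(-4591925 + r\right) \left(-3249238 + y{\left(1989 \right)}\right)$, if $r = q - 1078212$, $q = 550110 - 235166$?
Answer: $- \frac{843236342350797}{223} \approx -3.7813 \cdot 10^{12}$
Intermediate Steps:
$N = - \frac{199}{223}$ ($N = \left(-1393\right) \frac{1}{1561} = - \frac{199}{223} \approx -0.89238$)
$q = 314944$
$y{\left(O \right)} = 997 + O^{2} - \frac{199 O}{223}$ ($y{\left(O \right)} = \left(O^{2} - \frac{199 O}{223}\right) + 997 = 997 + O^{2} - \frac{199 O}{223}$)
$r = -763268$ ($r = 314944 - 1078212 = -763268$)
$\left(-4591925 + r\right) \left(-3249238 + y{\left(1989 \right)}\right) = \left(-4591925 - 763268\right) \left(-3249238 + \left(997 + 1989^{2} - \frac{395811}{223}\right)\right) = - 5355193 \left(-3249238 + \left(997 + 3956121 - \frac{395811}{223}\right)\right) = - 5355193 \left(-3249238 + \frac{882041503}{223}\right) = \left(-5355193\right) \frac{157461429}{223} = - \frac{843236342350797}{223}$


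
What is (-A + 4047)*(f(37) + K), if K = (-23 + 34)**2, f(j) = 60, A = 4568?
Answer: -94301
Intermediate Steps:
K = 121 (K = 11**2 = 121)
(-A + 4047)*(f(37) + K) = (-1*4568 + 4047)*(60 + 121) = (-4568 + 4047)*181 = -521*181 = -94301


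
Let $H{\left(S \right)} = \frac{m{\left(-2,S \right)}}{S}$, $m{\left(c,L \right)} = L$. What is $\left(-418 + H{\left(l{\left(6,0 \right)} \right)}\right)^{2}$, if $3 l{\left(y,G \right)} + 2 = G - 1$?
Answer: $173889$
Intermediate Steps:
$l{\left(y,G \right)} = -1 + \frac{G}{3}$ ($l{\left(y,G \right)} = - \frac{2}{3} + \frac{G - 1}{3} = - \frac{2}{3} + \frac{-1 + G}{3} = - \frac{2}{3} + \left(- \frac{1}{3} + \frac{G}{3}\right) = -1 + \frac{G}{3}$)
$H{\left(S \right)} = 1$ ($H{\left(S \right)} = \frac{S}{S} = 1$)
$\left(-418 + H{\left(l{\left(6,0 \right)} \right)}\right)^{2} = \left(-418 + 1\right)^{2} = \left(-417\right)^{2} = 173889$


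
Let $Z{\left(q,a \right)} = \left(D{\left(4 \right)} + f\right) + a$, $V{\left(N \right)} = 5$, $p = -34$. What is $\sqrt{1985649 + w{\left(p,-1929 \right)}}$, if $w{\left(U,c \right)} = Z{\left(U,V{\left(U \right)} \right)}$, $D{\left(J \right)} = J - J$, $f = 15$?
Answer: $\sqrt{1985669} \approx 1409.1$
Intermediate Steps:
$D{\left(J \right)} = 0$
$Z{\left(q,a \right)} = 15 + a$ ($Z{\left(q,a \right)} = \left(0 + 15\right) + a = 15 + a$)
$w{\left(U,c \right)} = 20$ ($w{\left(U,c \right)} = 15 + 5 = 20$)
$\sqrt{1985649 + w{\left(p,-1929 \right)}} = \sqrt{1985649 + 20} = \sqrt{1985669}$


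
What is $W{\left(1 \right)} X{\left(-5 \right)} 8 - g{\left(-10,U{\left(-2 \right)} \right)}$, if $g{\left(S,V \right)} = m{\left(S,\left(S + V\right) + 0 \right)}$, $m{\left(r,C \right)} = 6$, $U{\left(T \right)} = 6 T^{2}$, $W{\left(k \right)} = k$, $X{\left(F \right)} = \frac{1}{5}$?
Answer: $- \frac{22}{5} \approx -4.4$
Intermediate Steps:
$X{\left(F \right)} = \frac{1}{5}$
$g{\left(S,V \right)} = 6$
$W{\left(1 \right)} X{\left(-5 \right)} 8 - g{\left(-10,U{\left(-2 \right)} \right)} = 1 \cdot \frac{1}{5} \cdot 8 - 6 = \frac{1}{5} \cdot 8 - 6 = \frac{8}{5} - 6 = - \frac{22}{5}$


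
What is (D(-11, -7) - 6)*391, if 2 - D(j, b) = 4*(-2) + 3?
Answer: 391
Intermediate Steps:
D(j, b) = 7 (D(j, b) = 2 - (4*(-2) + 3) = 2 - (-8 + 3) = 2 - 1*(-5) = 2 + 5 = 7)
(D(-11, -7) - 6)*391 = (7 - 6)*391 = 1*391 = 391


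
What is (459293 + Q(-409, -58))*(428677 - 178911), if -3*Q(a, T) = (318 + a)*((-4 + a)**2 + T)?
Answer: 1406547238360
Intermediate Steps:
Q(a, T) = -(318 + a)*(T + (-4 + a)**2)/3 (Q(a, T) = -(318 + a)*((-4 + a)**2 + T)/3 = -(318 + a)*(T + (-4 + a)**2)/3)
(459293 + Q(-409, -58))*(428677 - 178911) = (459293 + (-1696 - 106*(-58) - 310/3*(-409)**2 - 1/3*(-409)**3 + (2528/3)*(-409) - 1/3*(-58)*(-409)))*(428677 - 178911) = (459293 + (-1696 + 6148 - 310/3*167281 - 1/3*(-68417929) - 1033952/3 - 23722/3))*249766 = (459293 + (-1696 + 6148 - 51857110/3 + 68417929/3 - 1033952/3 - 23722/3))*249766 = (459293 + 5172167)*249766 = 5631460*249766 = 1406547238360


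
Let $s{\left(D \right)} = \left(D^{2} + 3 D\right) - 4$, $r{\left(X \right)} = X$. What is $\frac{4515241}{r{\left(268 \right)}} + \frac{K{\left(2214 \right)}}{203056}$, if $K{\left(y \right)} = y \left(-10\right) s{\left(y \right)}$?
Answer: $- \frac{1762965283199}{3401188} \approx -5.1834 \cdot 10^{5}$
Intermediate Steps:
$s{\left(D \right)} = -4 + D^{2} + 3 D$
$K{\left(y \right)} = - 10 y \left(-4 + y^{2} + 3 y\right)$ ($K{\left(y \right)} = y \left(-10\right) \left(-4 + y^{2} + 3 y\right) = - 10 y \left(-4 + y^{2} + 3 y\right)$)
$\frac{4515241}{r{\left(268 \right)}} + \frac{K{\left(2214 \right)}}{203056} = \frac{4515241}{268} + \frac{10 \cdot 2214 \left(4 - 2214^{2} - 6642\right)}{203056} = 4515241 \cdot \frac{1}{268} + 10 \cdot 2214 \left(4 - 4901796 - 6642\right) \frac{1}{203056} = \frac{4515241}{268} + 10 \cdot 2214 \left(4 - 4901796 - 6642\right) \frac{1}{203056} = \frac{4515241}{268} + 10 \cdot 2214 \left(-4908434\right) \frac{1}{203056} = \frac{4515241}{268} - \frac{13584091095}{25382} = - \frac{1762965283199}{3401188}$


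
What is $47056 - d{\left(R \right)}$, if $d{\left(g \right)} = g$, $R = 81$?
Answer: $46975$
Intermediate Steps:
$47056 - d{\left(R \right)} = 47056 - 81 = 46975$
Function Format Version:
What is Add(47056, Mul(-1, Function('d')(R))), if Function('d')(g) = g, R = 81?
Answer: 46975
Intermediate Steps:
Add(47056, Mul(-1, Function('d')(R))) = Add(47056, Mul(-1, 81)) = Add(47056, -81) = 46975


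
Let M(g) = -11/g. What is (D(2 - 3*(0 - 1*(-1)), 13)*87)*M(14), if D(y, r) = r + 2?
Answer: -14355/14 ≈ -1025.4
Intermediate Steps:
D(y, r) = 2 + r
(D(2 - 3*(0 - 1*(-1)), 13)*87)*M(14) = ((2 + 13)*87)*(-11/14) = (15*87)*(-11*1/14) = 1305*(-11/14) = -14355/14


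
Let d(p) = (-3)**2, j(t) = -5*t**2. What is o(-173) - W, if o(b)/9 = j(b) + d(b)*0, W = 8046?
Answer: -1354851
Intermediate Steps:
d(p) = 9
o(b) = -45*b**2 (o(b) = 9*(-5*b**2 + 9*0) = 9*(-5*b**2 + 0) = 9*(-5*b**2) = -45*b**2)
o(-173) - W = -45*(-173)**2 - 1*8046 = -45*29929 - 8046 = -1346805 - 8046 = -1354851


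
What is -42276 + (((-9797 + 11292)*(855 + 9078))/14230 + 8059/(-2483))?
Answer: -291396850421/7066618 ≈ -41236.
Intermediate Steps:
-42276 + (((-9797 + 11292)*(855 + 9078))/14230 + 8059/(-2483)) = -42276 + ((1495*9933)*(1/14230) + 8059*(-1/2483)) = -42276 + (14849835*(1/14230) - 8059/2483) = -42276 + (2969967/2846 - 8059/2483) = -42276 + 7351492147/7066618 = -291396850421/7066618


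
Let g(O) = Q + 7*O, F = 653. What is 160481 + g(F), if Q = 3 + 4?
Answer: 165059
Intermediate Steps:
Q = 7
g(O) = 7 + 7*O
160481 + g(F) = 160481 + (7 + 7*653) = 160481 + (7 + 4571) = 160481 + 4578 = 165059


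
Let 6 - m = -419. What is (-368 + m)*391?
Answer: 22287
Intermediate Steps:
m = 425 (m = 6 - 1*(-419) = 6 + 419 = 425)
(-368 + m)*391 = (-368 + 425)*391 = 57*391 = 22287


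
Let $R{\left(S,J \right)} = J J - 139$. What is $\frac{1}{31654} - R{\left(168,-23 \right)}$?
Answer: $- \frac{12345059}{31654} \approx -390.0$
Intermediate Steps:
$R{\left(S,J \right)} = -139 + J^{2}$ ($R{\left(S,J \right)} = J^{2} - 139 = -139 + J^{2}$)
$\frac{1}{31654} - R{\left(168,-23 \right)} = \frac{1}{31654} - \left(-139 + \left(-23\right)^{2}\right) = \frac{1}{31654} - \left(-139 + 529\right) = \frac{1}{31654} - 390 = - \frac{12345059}{31654}$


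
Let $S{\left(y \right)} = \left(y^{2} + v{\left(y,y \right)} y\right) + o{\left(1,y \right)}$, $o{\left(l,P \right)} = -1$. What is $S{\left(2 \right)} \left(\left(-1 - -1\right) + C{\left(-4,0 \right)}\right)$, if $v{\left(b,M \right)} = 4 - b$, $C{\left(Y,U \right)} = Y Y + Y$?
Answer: $84$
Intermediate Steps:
$C{\left(Y,U \right)} = Y + Y^{2}$ ($C{\left(Y,U \right)} = Y^{2} + Y = Y + Y^{2}$)
$S{\left(y \right)} = -1 + y^{2} + y \left(4 - y\right)$ ($S{\left(y \right)} = \left(y^{2} + \left(4 - y\right) y\right) - 1 = \left(y^{2} + y \left(4 - y\right)\right) - 1 = -1 + y^{2} + y \left(4 - y\right)$)
$S{\left(2 \right)} \left(\left(-1 - -1\right) + C{\left(-4,0 \right)}\right) = \left(-1 + 4 \cdot 2\right) \left(\left(-1 - -1\right) - 4 \left(1 - 4\right)\right) = \left(-1 + 8\right) \left(\left(-1 + 1\right) - -12\right) = 7 \left(0 + 12\right) = 7 \cdot 12 = 84$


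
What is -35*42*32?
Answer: -47040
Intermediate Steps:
-35*42*32 = -1470*32 = -47040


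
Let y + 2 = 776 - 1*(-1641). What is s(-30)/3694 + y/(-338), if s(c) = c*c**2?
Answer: -9023505/624286 ≈ -14.454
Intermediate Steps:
y = 2415 (y = -2 + (776 - 1*(-1641)) = -2 + (776 + 1641) = -2 + 2417 = 2415)
s(c) = c**3
s(-30)/3694 + y/(-338) = (-30)**3/3694 + 2415/(-338) = -27000*1/3694 + 2415*(-1/338) = -13500/1847 - 2415/338 = -9023505/624286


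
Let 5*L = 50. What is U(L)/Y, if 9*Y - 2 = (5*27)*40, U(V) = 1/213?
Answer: 3/383542 ≈ 7.8218e-6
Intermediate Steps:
L = 10 (L = (1/5)*50 = 10)
U(V) = 1/213
Y = 5402/9 (Y = 2/9 + ((5*27)*40)/9 = 2/9 + (135*40)/9 = 2/9 + (1/9)*5400 = 2/9 + 600 = 5402/9 ≈ 600.22)
U(L)/Y = 1/(213*(5402/9)) = (1/213)*(9/5402) = 3/383542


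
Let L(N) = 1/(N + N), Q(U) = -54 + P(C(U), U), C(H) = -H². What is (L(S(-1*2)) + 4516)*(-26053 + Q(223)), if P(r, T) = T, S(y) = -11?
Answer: -1285800642/11 ≈ -1.1689e+8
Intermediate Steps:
Q(U) = -54 + U
L(N) = 1/(2*N)
(L(S(-1*2)) + 4516)*(-26053 + Q(223)) = ((½)/(-11) + 4516)*(-26053 + (-54 + 223)) = ((½)*(-1/11) + 4516)*(-26053 + 169) = (-1/22 + 4516)*(-25884) = (99351/22)*(-25884) = -1285800642/11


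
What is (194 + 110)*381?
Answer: 115824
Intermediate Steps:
(194 + 110)*381 = 304*381 = 115824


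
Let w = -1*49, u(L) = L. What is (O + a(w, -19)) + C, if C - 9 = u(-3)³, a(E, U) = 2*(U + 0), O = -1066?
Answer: -1122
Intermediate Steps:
w = -49
a(E, U) = 2*U
C = -18 (C = 9 + (-3)³ = 9 - 27 = -18)
(O + a(w, -19)) + C = (-1066 + 2*(-19)) - 18 = (-1066 - 38) - 18 = -1104 - 18 = -1122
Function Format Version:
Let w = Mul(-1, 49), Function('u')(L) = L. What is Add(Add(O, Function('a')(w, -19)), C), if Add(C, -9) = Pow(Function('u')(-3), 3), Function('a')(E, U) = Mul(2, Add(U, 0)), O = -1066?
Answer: -1122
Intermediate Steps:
w = -49
Function('a')(E, U) = Mul(2, U)
C = -18 (C = Add(9, Pow(-3, 3)) = Add(9, -27) = -18)
Add(Add(O, Function('a')(w, -19)), C) = Add(Add(-1066, Mul(2, -19)), -18) = Add(Add(-1066, -38), -18) = Add(-1104, -18) = -1122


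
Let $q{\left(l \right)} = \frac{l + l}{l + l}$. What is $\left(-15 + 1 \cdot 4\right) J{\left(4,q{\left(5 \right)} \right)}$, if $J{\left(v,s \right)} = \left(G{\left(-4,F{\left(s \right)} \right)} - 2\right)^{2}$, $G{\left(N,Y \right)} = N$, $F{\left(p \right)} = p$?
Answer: $-396$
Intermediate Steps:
$q{\left(l \right)} = 1$ ($q{\left(l \right)} = \frac{2 l}{2 l} = 2 l \frac{1}{2 l} = 1$)
$J{\left(v,s \right)} = 36$ ($J{\left(v,s \right)} = \left(-4 - 2\right)^{2} = \left(-6\right)^{2} = 36$)
$\left(-15 + 1 \cdot 4\right) J{\left(4,q{\left(5 \right)} \right)} = \left(-15 + 1 \cdot 4\right) 36 = \left(-15 + 4\right) 36 = \left(-11\right) 36 = -396$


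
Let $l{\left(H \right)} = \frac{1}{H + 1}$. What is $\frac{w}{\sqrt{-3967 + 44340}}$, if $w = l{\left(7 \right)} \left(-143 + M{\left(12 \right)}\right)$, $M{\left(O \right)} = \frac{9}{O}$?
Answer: $- \frac{569 \sqrt{40373}}{1291936} \approx -0.088495$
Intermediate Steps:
$l{\left(H \right)} = \frac{1}{1 + H}$
$w = - \frac{569}{32}$ ($w = \frac{-143 + \frac{9}{12}}{1 + 7} = \frac{-143 + 9 \cdot \frac{1}{12}}{8} = \frac{-143 + \frac{3}{4}}{8} = \frac{1}{8} \left(- \frac{569}{4}\right) = - \frac{569}{32} \approx -17.781$)
$\frac{w}{\sqrt{-3967 + 44340}} = - \frac{569}{32 \sqrt{-3967 + 44340}} = - \frac{569}{32 \sqrt{40373}} = - \frac{569 \frac{\sqrt{40373}}{40373}}{32} = - \frac{569 \sqrt{40373}}{1291936}$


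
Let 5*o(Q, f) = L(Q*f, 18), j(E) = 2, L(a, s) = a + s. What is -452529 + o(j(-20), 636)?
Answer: -452271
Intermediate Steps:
o(Q, f) = 18/5 + Q*f/5 (o(Q, f) = (Q*f + 18)/5 = (18 + Q*f)/5 = 18/5 + Q*f/5)
-452529 + o(j(-20), 636) = -452529 + (18/5 + (1/5)*2*636) = -452529 + (18/5 + 1272/5) = -452529 + 258 = -452271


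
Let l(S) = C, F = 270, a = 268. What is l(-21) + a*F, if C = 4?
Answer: 72364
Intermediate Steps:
l(S) = 4
l(-21) + a*F = 4 + 268*270 = 4 + 72360 = 72364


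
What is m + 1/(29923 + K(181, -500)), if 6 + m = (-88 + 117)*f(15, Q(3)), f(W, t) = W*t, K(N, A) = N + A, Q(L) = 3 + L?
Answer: 77088817/29604 ≈ 2604.0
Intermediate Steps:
K(N, A) = A + N
m = 2604 (m = -6 + (-88 + 117)*(15*(3 + 3)) = -6 + 29*(15*6) = -6 + 29*90 = -6 + 2610 = 2604)
m + 1/(29923 + K(181, -500)) = 2604 + 1/(29923 + (-500 + 181)) = 2604 + 1/(29923 - 319) = 2604 + 1/29604 = 77088817/29604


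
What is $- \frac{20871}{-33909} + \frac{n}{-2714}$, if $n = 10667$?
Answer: $- \frac{101687803}{30676342} \approx -3.3149$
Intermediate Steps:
$- \frac{20871}{-33909} + \frac{n}{-2714} = - \frac{20871}{-33909} + \frac{10667}{-2714} = \left(-20871\right) \left(- \frac{1}{33909}\right) + 10667 \left(- \frac{1}{2714}\right) = \frac{6957}{11303} - \frac{10667}{2714} = - \frac{101687803}{30676342}$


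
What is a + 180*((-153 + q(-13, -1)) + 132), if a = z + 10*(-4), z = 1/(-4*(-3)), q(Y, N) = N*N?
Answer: -43679/12 ≈ -3639.9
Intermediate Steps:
q(Y, N) = N**2
z = 1/12 ≈ 0.083333
a = -479/12 (a = 1/12 + 10*(-4) = 1/12 - 40 = -479/12 ≈ -39.917)
a + 180*((-153 + q(-13, -1)) + 132) = -479/12 + 180*((-153 + (-1)**2) + 132) = -479/12 + 180*((-153 + 1) + 132) = -479/12 + 180*(-152 + 132) = -479/12 + 180*(-20) = -479/12 - 3600 = -43679/12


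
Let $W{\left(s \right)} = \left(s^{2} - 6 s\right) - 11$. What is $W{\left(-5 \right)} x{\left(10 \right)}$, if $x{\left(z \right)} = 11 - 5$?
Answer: $264$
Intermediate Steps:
$x{\left(z \right)} = 6$
$W{\left(s \right)} = -11 + s^{2} - 6 s$
$W{\left(-5 \right)} x{\left(10 \right)} = \left(-11 + \left(-5\right)^{2} - -30\right) 6 = \left(-11 + 25 + 30\right) 6 = 44 \cdot 6 = 264$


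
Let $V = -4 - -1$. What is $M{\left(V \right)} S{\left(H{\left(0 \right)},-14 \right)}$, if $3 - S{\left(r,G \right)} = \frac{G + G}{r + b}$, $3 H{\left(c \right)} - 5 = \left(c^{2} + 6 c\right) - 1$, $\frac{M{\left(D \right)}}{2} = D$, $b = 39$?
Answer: $- \frac{2682}{121} \approx -22.165$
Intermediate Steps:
$V = -3$ ($V = -4 + 1 = -3$)
$M{\left(D \right)} = 2 D$
$H{\left(c \right)} = \frac{4}{3} + 2 c + \frac{c^{2}}{3}$ ($H{\left(c \right)} = \frac{5}{3} + \frac{\left(c^{2} + 6 c\right) - 1}{3} = \frac{5}{3} + \frac{-1 + c^{2} + 6 c}{3} = \frac{5}{3} + \left(- \frac{1}{3} + 2 c + \frac{c^{2}}{3}\right) = \frac{4}{3} + 2 c + \frac{c^{2}}{3}$)
$S{\left(r,G \right)} = 3 - \frac{2 G}{39 + r}$ ($S{\left(r,G \right)} = 3 - \frac{G + G}{r + 39} = 3 - \frac{2 G}{39 + r}$)
$M{\left(V \right)} S{\left(H{\left(0 \right)},-14 \right)} = 2 \left(-3\right) \frac{117 - -28 + 3 \left(\frac{4}{3} + 2 \cdot 0 + \frac{0^{2}}{3}\right)}{39 + \left(\frac{4}{3} + 2 \cdot 0 + \frac{0^{2}}{3}\right)} = - 6 \frac{117 + 28 + 3 \left(\frac{4}{3} + 0 + \frac{1}{3} \cdot 0\right)}{39 + \left(\frac{4}{3} + 0 + \frac{1}{3} \cdot 0\right)} = - 6 \frac{117 + 28 + 3 \left(\frac{4}{3} + 0 + 0\right)}{39 + \left(\frac{4}{3} + 0 + 0\right)} = - 6 \frac{117 + 28 + 3 \cdot \frac{4}{3}}{39 + \frac{4}{3}} = - 6 \frac{117 + 28 + 4}{\frac{121}{3}} = - 6 \cdot \frac{3}{121} \cdot 149 = \left(-6\right) \frac{447}{121} = - \frac{2682}{121}$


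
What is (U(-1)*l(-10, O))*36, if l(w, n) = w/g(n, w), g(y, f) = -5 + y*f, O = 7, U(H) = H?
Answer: -24/5 ≈ -4.8000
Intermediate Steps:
g(y, f) = -5 + f*y
l(w, n) = w/(-5 + n*w) (l(w, n) = w/(-5 + w*n) = w/(-5 + n*w))
(U(-1)*l(-10, O))*36 = -(-10)/(-5 + 7*(-10))*36 = -(-10)/(-5 - 70)*36 = -(-10)/(-75)*36 = -(-10)*(-1)/75*36 = -1*2/15*36 = -2/15*36 = -24/5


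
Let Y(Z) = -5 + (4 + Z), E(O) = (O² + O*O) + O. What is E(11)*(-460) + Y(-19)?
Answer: -116400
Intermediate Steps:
E(O) = O + 2*O² (E(O) = (O² + O²) + O = 2*O² + O = O + 2*O²)
Y(Z) = -1 + Z
E(11)*(-460) + Y(-19) = (11*(1 + 2*11))*(-460) + (-1 - 19) = (11*(1 + 22))*(-460) - 20 = (11*23)*(-460) - 20 = 253*(-460) - 20 = -116380 - 20 = -116400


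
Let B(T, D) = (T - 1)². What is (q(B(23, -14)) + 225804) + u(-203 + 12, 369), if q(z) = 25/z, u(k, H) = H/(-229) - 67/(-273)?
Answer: 6832389147541/30258228 ≈ 2.2580e+5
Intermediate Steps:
B(T, D) = (-1 + T)²
u(k, H) = 67/273 - H/229 (u(k, H) = H*(-1/229) - 67*(-1/273) = -H/229 + 67/273 = 67/273 - H/229)
(q(B(23, -14)) + 225804) + u(-203 + 12, 369) = (25/((-1 + 23)²) + 225804) + (67/273 - 1/229*369) = (25/(22²) + 225804) + (67/273 - 369/229) = (25/484 + 225804) - 85394/62517 = 109289161/484 - 85394/62517 = 6832389147541/30258228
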